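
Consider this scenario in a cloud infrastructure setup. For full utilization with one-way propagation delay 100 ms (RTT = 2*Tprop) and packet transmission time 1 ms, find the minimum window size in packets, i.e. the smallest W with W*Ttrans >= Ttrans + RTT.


Given: Ttrans = 1 ms, RTT = 200 ms (= 2 * Tprop, Tprop = 100 ms)
Time until first ACK returns = Ttrans + RTT = 1 + 200 = 201 ms
Need W * Ttrans >= Ttrans + RTT  ->  W >= (Ttrans + RTT) / Ttrans
(Ttrans + RTT) / Ttrans = 201 / 1 = 201
W_min = ceil(201) = 201

201


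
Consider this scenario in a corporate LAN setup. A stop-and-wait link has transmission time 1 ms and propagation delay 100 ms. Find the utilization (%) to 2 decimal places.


Given: Ttrans = 1 ms, Tprop = 100 ms
RTT = 2 * Tprop = 2 * 100 = 200 ms
U = Ttrans / (Ttrans + RTT)
U = 1 / (1 + 200)
U = 1 / 201 = 0.004975
U% = 0.50%

0.50


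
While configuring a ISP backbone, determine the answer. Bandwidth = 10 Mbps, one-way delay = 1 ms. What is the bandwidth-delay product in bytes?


Given: bandwidth = 10 Mbps, delay = 1 ms
BDP in bits = 10 * 10^6 * 1 / 1000
BDP in bits = 10000
BDP in bytes = 10000 / 8 = 1250

1250


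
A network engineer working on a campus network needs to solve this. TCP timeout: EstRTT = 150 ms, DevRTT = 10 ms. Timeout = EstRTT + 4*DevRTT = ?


Given: EstRTT = 150 ms, DevRTT = 10 ms
Timeout = EstRTT + 4 * DevRTT
4 * DevRTT = 4 * 10 = 40
Timeout = 150 + 40 = 190 ms

190


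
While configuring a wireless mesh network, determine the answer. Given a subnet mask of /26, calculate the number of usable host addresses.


Given: subnet mask /26
Host bits = 32 - 26 = 6
Total addresses = 2^6 = 64
Usable hosts = 64 - 2 (network + broadcast) = 62

62


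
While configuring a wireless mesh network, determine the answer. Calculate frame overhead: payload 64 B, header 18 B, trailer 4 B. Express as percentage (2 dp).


Given: payload = 64 B, header = 18 B, trailer = 4 B
Overhead bytes = header + trailer = 18 + 4 = 22
Total frame = payload + overhead = 64 + 22 = 86
Overhead % = 22 / 86 * 100 = 25.5814% -> 25.58% (2 dp)

25.58


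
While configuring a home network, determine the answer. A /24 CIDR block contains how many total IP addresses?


Given: CIDR prefix /24
Host bits = 32 - 24 = 8
Total addresses = 2^8 = 256

256


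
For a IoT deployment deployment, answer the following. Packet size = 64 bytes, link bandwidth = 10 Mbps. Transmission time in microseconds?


Given: packet = 64 bytes, bandwidth = 10 Mbps
Packet in bits = 64 * 8 = 512 bits
Bandwidth = 10 * 10^6 = 10000000 bps
Time = 512 / 10000000 seconds
Time in us = 512 * 10^6 / 10000000 = 51.2

51.2


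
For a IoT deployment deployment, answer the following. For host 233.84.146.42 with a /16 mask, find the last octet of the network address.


Given: IP = 233.84.146.42, prefix = /16
Subnet mask = 255.255.0.0
Last octet of IP: 42
Last octet of mask: 0
Network last octet = 42 AND 0 = 0

0


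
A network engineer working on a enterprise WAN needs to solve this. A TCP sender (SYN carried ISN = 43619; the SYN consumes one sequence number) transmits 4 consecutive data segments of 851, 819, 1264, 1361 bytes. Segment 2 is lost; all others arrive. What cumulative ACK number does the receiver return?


SYN uses sequence number 43619; first data byte = ISN + 1 = 43620.
Segment 1: SEQ = 43620, len = 851 B, covers [43620, 44470]
Segment 2: SEQ = 44471, len = 819 B, covers [44471, 45289] [LOST]
Segment 3: SEQ = 45290, len = 1264 B, covers [45290, 46553]
Segment 4: SEQ = 46554, len = 1361 B, covers [46554, 47914]
In-order data received: bytes [43620, 44470] (segments 1..1).
Segment 2 missing -> gap begins at byte 44471; later segments buffered out of order.
Cumulative ACK = next expected in-order byte = 43620 + 851 = 44471

44471


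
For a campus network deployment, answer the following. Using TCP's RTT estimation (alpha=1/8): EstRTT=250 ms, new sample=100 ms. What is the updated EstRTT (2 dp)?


Given: EstRTT = 250 ms, SampleRTT = 100 ms, alpha = 1/8
New EstRTT = (1 - alpha) * EstRTT + alpha * SampleRTT
(7/8) * 250 = 218.75
(1/8) * 100 = 12.5
New EstRTT = 218.75 + 12.5 = 231.25 ms -> 231.25 ms (2 dp)

231.25


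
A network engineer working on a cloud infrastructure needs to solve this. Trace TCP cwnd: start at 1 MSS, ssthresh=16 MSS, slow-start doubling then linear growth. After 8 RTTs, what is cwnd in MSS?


RTT 0: cwnd = 1 MSS (initial)
RTT 1: cwnd = 2 MSS (slow start, doubled)
RTT 2: cwnd = 4 MSS (slow start, doubled)
RTT 3: cwnd = 8 MSS (slow start, doubled)
RTT 4: cwnd = 16 MSS (slow start, doubled)
RTT 5: cwnd = 17 MSS (congestion avoidance, +1)
RTT 6: cwnd = 18 MSS (congestion avoidance, +1)
RTT 7: cwnd = 19 MSS (congestion avoidance, +1)
RTT 8: cwnd = 20 MSS (congestion avoidance, +1)

20


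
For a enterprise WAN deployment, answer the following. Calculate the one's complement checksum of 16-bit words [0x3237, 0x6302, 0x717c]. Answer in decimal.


Given words: [0x3237, 0x6302, 0x717c]
Step 1: Sum all words
Raw sum = 12855 + 25346 + 29052 = 67253
Step 2: Fold carry: (1717 + 1) = 1718
One's complement = ~1718 & 0xFFFF = 63817

63817


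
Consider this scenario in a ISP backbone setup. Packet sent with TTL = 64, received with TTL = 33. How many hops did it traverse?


Given: initial TTL = 64, received TTL = 33
Hops = initial TTL - received TTL
Hops = 64 - 33 = 31

31


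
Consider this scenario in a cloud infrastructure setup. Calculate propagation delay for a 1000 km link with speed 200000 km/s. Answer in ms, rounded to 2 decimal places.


Given: distance = 1000 km, speed = 200000 km/s
Delay = distance / speed = 1000 / 200000 seconds
Delay in ms = 1000 * 1000 / 200000
Delay = 5.0000 ms
Rounded to 2 dp = 5.00 ms

5.00


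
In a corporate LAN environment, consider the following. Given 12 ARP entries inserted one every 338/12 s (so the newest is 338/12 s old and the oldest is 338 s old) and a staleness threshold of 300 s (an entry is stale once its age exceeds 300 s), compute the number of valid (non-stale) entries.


Ages are k * 338/12 s for k = 1..12 (spacing = 28.1667 s).
Entry k is valid iff k * 338/12 <= 300 iff k <= 12 * 300 / 338 = 10.6509
n_valid = floor(10.6509) = 10
(n_stale = 12 - 10 = 2)

10


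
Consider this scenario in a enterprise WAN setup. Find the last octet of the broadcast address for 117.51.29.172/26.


Given: IP = 117.51.29.172, prefix = /26
Host bits = 32 - 26 = 6
Network last octet = 172 AND mask = 128
Host part size = 2^6 - 1 = 63
Broadcast last octet = 128 OR 63 = 191

191


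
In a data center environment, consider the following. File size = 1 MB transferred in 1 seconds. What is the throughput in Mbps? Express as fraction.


Given: file = 1 MB, time = 1 s
File in Mb = 1 * 8 = 8 Mb
Throughput = 8 / 1 Mbps
Throughput = 8 Mbps

8


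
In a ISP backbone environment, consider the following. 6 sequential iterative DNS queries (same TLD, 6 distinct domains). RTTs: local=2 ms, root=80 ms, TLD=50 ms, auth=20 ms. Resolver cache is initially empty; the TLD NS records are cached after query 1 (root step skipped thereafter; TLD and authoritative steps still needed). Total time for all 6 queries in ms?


Lookup 1 (cold cache): local + root + TLD + auth = 2 + 80 + 50 + 20 = 152 ms
Lookups 2..6 (TLD NS cached -> skip root; new domain -> still ask TLD and auth): local + TLD + auth = 2 + 50 + 20 = 72 ms each
Remaining 5 lookups: 5 * 72 = 360 ms
Total = 152 + 360 = 512 ms

512


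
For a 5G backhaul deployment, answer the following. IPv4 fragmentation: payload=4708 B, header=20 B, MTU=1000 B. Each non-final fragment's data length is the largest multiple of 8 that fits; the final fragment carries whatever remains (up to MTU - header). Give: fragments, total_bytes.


Max data per non-final fragment = floor((MTU - header)/8)*8 = floor((1000 - 20)/8)*8 = floor(980/8)*8 = 976 B
Final fragment needs no 8-byte alignment: it can carry up to MTU - header = 980 B
Non-final fragments needed = ceil((payload - 980) / 976) = ceil(3728/976) = ceil(3.8197) = 4
Number of fragments = 4 + 1 = 5
Fragment sizes (data): 4 * 976 B + 804 B (last, 804 <= 980 OK)
Total bytes sent = payload + n_frags * header = 4708 + 5*20 = 4708 + 100 = 4808 B

5, 4808


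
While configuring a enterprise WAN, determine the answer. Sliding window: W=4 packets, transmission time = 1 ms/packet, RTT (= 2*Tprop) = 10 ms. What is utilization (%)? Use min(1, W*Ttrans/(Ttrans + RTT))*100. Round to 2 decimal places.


Given: W = 4, Ttrans = 1 ms, RTT = 10 ms (= 2 * Tprop, Tprop = 5 ms)
Cycle time = Ttrans + RTT = 1 + 10 = 11 ms (first packet sent until its ACK returns)
W * Ttrans = 4 * 1 = 4 ms of sending per cycle
W * Ttrans / (Ttrans + RTT) = 4 / 11 = 0.363636
U = min(1, 0.363636) = 0.363636
U% = 36.36%

36.36


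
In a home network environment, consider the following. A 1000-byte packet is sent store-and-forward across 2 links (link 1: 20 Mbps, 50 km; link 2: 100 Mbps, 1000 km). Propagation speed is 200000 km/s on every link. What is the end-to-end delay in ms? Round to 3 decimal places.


Packet = 1000 bytes = 8000 bits. Store-and-forward: sum (t_trans + t_prop) per link.
Link 1: t_trans = 8000/(20*10^6) s = 0.4000 ms; t_prop = 50/200000 s = 0.2500 ms; subtotal = 0.6500 ms
Link 2: t_trans = 8000/(100*10^6) s = 0.0800 ms; t_prop = 1000/200000 s = 5.0000 ms; subtotal = 5.0800 ms
End-to-end = 0.6500 + 5.0800 = 5.7300 ms -> 5.730 ms (3 dp)

5.730


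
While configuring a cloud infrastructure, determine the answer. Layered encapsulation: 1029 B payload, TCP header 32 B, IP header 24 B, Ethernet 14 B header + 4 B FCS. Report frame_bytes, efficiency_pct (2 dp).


TCP segment = 1029 + 32 = 1061 B
IP packet = 1061 + 24 = 1085 B
Ethernet frame = 1085 + 14 + 4 = 1103 B
Efficiency = app / frame = 1029 / 1103 = 0.932910 = 93.2910% -> 93.29% (2 dp)

1103, 93.29


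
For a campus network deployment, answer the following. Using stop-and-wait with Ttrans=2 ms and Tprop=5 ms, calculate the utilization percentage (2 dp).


Given: Ttrans = 2 ms, Tprop = 5 ms
RTT = 2 * Tprop = 2 * 5 = 10 ms
U = Ttrans / (Ttrans + RTT)
U = 2 / (2 + 10)
U = 2 / 12 = 0.166667
U% = 16.67%

16.67


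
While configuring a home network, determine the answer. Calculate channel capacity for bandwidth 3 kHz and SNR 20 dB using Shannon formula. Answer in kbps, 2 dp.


Given: B = 3 kHz, SNR = 20 dB
SNR linear = 10^(20/10) = 100
1 + SNR = 101
log2(101) = 6.6582114828
C = 3 * 1000 * 6.6582114828 = 19974.6344 bps
C = 19.974634 kbps -> 19.97 kbps (2 dp)

19.97


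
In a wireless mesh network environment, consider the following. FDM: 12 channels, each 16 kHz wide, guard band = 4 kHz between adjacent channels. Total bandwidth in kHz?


Given: 12 channels, 16 kHz each, guard = 4 kHz
Channel bandwidth = 12 * 16 = 192 kHz
Guard bands = 11 gaps * 4 kHz = 44 kHz
Total = 192 + 44 = 236 kHz

236


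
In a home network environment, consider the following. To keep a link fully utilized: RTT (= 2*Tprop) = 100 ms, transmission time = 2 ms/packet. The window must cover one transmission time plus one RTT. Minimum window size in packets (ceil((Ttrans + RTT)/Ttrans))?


Given: Ttrans = 2 ms, RTT = 100 ms (= 2 * Tprop, Tprop = 50 ms)
Time until first ACK returns = Ttrans + RTT = 2 + 100 = 102 ms
Need W * Ttrans >= Ttrans + RTT  ->  W >= (Ttrans + RTT) / Ttrans
(Ttrans + RTT) / Ttrans = 102 / 2 = 51
W_min = ceil(51) = 51

51


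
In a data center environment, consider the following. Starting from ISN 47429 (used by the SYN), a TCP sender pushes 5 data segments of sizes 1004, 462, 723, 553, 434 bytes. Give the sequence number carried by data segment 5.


The SYN occupies sequence number ISN = 47429, so the first data byte is ISN + 1 = 47430.
SEQ of data segment i = (ISN + 1) + sum of payload sizes of segments 1..i-1.
Segment 1: SEQ = 47430, payload = 1004 bytes
Segment 2: SEQ = 48434, payload = 462 bytes
Segment 3: SEQ = 48896, payload = 723 bytes
Segment 4: SEQ = 49619, payload = 553 bytes
Segment 5: SEQ = 50172, payload = 434 bytes
SEQ of segment 5 = 47430 + 1004 + 462 + 723 + 553 = 50172

50172


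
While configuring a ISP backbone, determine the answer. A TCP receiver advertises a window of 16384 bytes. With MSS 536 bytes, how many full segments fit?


Given: RWND = 16384 bytes, MSS = 536 bytes
Full segments = floor(RWND / MSS)
Full segments = floor(16384 / 536)
Full segments = floor(30.5672) = 30

30


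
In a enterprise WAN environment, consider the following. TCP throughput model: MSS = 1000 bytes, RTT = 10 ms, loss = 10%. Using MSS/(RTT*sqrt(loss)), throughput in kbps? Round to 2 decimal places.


Given: MSS = 1000 bytes, RTT = 10 ms, loss = 10%
RTT in seconds = 10 / 1000 = 0.01
Loss rate = 10% = 0.1
sqrt(loss) = sqrt(0.1) = 0.316227766017
Throughput (bytes/s) = 1000 / (0.01 * 0.316227766017) = 316227.7660
Throughput (kbps) = 316227.7660 * 8 / 1000 = 2529.822128 -> 2529.82 kbps (2 dp)

2529.82


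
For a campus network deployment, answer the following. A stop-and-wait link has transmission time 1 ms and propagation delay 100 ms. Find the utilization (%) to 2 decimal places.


Given: Ttrans = 1 ms, Tprop = 100 ms
RTT = 2 * Tprop = 2 * 100 = 200 ms
U = Ttrans / (Ttrans + RTT)
U = 1 / (1 + 200)
U = 1 / 201 = 0.004975
U% = 0.50%

0.50


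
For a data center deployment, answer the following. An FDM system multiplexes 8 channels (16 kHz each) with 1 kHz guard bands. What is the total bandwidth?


Given: 8 channels, 16 kHz each, guard = 1 kHz
Channel bandwidth = 8 * 16 = 128 kHz
Guard bands = 7 gaps * 1 kHz = 7 kHz
Total = 128 + 7 = 135 kHz

135


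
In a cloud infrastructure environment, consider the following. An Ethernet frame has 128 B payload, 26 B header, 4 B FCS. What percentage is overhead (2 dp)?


Given: payload = 128 B, header = 26 B, trailer = 4 B
Overhead bytes = header + trailer = 26 + 4 = 30
Total frame = payload + overhead = 128 + 30 = 158
Overhead % = 30 / 158 * 100 = 18.9873% -> 18.99% (2 dp)

18.99


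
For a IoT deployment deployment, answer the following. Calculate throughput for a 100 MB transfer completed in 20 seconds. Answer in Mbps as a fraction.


Given: file = 100 MB, time = 20 s
File in Mb = 100 * 8 = 800 Mb
Throughput = 800 / 20 Mbps
Throughput = 40 Mbps

40


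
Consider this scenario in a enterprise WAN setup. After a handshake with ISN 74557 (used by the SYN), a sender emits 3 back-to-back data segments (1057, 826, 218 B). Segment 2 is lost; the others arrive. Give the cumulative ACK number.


SYN uses sequence number 74557; first data byte = ISN + 1 = 74558.
Segment 1: SEQ = 74558, len = 1057 B, covers [74558, 75614]
Segment 2: SEQ = 75615, len = 826 B, covers [75615, 76440] [LOST]
Segment 3: SEQ = 76441, len = 218 B, covers [76441, 76658]
In-order data received: bytes [74558, 75614] (segments 1..1).
Segment 2 missing -> gap begins at byte 75615; later segments buffered out of order.
Cumulative ACK = next expected in-order byte = 74558 + 1057 = 75615

75615


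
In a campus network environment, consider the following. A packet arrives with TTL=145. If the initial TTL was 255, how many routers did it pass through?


Given: initial TTL = 255, received TTL = 145
Hops = initial TTL - received TTL
Hops = 255 - 145 = 110

110


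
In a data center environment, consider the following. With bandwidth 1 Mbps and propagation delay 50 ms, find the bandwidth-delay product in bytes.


Given: bandwidth = 1 Mbps, delay = 50 ms
BDP in bits = 1 * 10^6 * 50 / 1000
BDP in bits = 50000
BDP in bytes = 50000 / 8 = 6250

6250


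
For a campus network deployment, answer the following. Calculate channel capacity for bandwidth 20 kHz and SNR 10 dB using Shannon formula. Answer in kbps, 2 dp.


Given: B = 20 kHz, SNR = 10 dB
SNR linear = 10^(10/10) = 10
1 + SNR = 11
log2(11) = 3.4594316186
C = 20 * 1000 * 3.4594316186 = 69188.6324 bps
C = 69.188632 kbps -> 69.19 kbps (2 dp)

69.19


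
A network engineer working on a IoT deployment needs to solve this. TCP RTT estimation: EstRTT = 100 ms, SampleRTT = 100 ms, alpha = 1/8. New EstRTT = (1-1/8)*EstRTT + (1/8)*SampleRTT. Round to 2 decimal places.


Given: EstRTT = 100 ms, SampleRTT = 100 ms, alpha = 1/8
New EstRTT = (1 - alpha) * EstRTT + alpha * SampleRTT
(7/8) * 100 = 87.5
(1/8) * 100 = 12.5
New EstRTT = 87.5 + 12.5 = 100 ms -> 100.00 ms (2 dp)

100.00


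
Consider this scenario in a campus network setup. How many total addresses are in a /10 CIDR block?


Given: CIDR prefix /10
Host bits = 32 - 10 = 22
Total addresses = 2^22 = 4194304

4194304


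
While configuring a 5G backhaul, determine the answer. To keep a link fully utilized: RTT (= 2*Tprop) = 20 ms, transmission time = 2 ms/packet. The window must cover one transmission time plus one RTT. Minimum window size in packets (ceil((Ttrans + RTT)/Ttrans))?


Given: Ttrans = 2 ms, RTT = 20 ms (= 2 * Tprop, Tprop = 10 ms)
Time until first ACK returns = Ttrans + RTT = 2 + 20 = 22 ms
Need W * Ttrans >= Ttrans + RTT  ->  W >= (Ttrans + RTT) / Ttrans
(Ttrans + RTT) / Ttrans = 22 / 2 = 11
W_min = ceil(11) = 11

11


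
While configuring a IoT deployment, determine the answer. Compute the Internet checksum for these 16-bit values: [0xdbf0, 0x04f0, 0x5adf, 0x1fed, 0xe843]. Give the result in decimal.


Given words: [0xdbf0, 0x04f0, 0x5adf, 0x1fed, 0xe843]
Step 1: Sum all words
Raw sum = 56304 + 1264 + 23263 + 8173 + 59459 = 148463
Step 2: Fold carry: (17391 + 2) = 17393
One's complement = ~17393 & 0xFFFF = 48142

48142


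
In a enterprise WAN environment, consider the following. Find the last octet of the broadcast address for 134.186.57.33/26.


Given: IP = 134.186.57.33, prefix = /26
Host bits = 32 - 26 = 6
Network last octet = 33 AND mask = 0
Host part size = 2^6 - 1 = 63
Broadcast last octet = 0 OR 63 = 63

63


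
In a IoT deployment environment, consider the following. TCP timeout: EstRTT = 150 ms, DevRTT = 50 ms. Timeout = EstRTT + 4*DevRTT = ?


Given: EstRTT = 150 ms, DevRTT = 50 ms
Timeout = EstRTT + 4 * DevRTT
4 * DevRTT = 4 * 50 = 200
Timeout = 150 + 200 = 350 ms

350


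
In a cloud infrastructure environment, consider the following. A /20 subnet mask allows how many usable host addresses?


Given: subnet mask /20
Host bits = 32 - 20 = 12
Total addresses = 2^12 = 4096
Usable hosts = 4096 - 2 (network + broadcast) = 4094

4094


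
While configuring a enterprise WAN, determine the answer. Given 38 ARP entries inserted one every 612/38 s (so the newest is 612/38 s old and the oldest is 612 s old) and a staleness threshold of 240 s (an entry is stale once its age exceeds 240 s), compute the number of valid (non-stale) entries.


Ages are k * 612/38 s for k = 1..38 (spacing = 16.1053 s).
Entry k is valid iff k * 612/38 <= 240 iff k <= 38 * 240 / 612 = 14.9020
n_valid = floor(14.9020) = 14
(n_stale = 38 - 14 = 24)

14


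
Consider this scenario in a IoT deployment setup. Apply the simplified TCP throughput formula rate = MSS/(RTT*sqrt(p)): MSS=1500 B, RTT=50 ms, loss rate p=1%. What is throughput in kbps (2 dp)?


Given: MSS = 1500 bytes, RTT = 50 ms, loss = 1%
RTT in seconds = 50 / 1000 = 0.05
Loss rate = 1% = 0.01
sqrt(loss) = sqrt(0.01) = 0.1
Throughput (bytes/s) = 1500 / (0.05 * 0.1) = 300000.0000
Throughput (kbps) = 300000.0000 * 8 / 1000 = 2400.000000 -> 2400.00 kbps (2 dp)

2400.00


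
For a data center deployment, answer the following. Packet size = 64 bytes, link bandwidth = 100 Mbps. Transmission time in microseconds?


Given: packet = 64 bytes, bandwidth = 100 Mbps
Packet in bits = 64 * 8 = 512 bits
Bandwidth = 100 * 10^6 = 100000000 bps
Time = 512 / 100000000 seconds
Time in us = 512 * 10^6 / 100000000 = 5.12

5.12


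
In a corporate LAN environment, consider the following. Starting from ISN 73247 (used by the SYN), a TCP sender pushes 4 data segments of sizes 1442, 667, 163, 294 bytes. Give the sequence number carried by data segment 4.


The SYN occupies sequence number ISN = 73247, so the first data byte is ISN + 1 = 73248.
SEQ of data segment i = (ISN + 1) + sum of payload sizes of segments 1..i-1.
Segment 1: SEQ = 73248, payload = 1442 bytes
Segment 2: SEQ = 74690, payload = 667 bytes
Segment 3: SEQ = 75357, payload = 163 bytes
Segment 4: SEQ = 75520, payload = 294 bytes
SEQ of segment 4 = 73248 + 1442 + 667 + 163 = 75520

75520


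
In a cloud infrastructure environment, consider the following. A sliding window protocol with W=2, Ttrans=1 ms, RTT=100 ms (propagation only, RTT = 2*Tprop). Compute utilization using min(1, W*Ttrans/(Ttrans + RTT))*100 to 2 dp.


Given: W = 2, Ttrans = 1 ms, RTT = 100 ms (= 2 * Tprop, Tprop = 50 ms)
Cycle time = Ttrans + RTT = 1 + 100 = 101 ms (first packet sent until its ACK returns)
W * Ttrans = 2 * 1 = 2 ms of sending per cycle
W * Ttrans / (Ttrans + RTT) = 2 / 101 = 0.019802
U = min(1, 0.019802) = 0.019802
U% = 1.98%

1.98


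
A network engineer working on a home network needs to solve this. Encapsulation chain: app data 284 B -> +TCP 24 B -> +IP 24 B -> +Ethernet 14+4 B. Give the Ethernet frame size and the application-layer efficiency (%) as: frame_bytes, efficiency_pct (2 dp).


TCP segment = 284 + 24 = 308 B
IP packet = 308 + 24 = 332 B
Ethernet frame = 332 + 14 + 4 = 350 B
Efficiency = app / frame = 284 / 350 = 0.811429 = 81.1429% -> 81.14% (2 dp)

350, 81.14


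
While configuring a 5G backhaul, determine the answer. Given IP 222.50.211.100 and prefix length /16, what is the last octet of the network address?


Given: IP = 222.50.211.100, prefix = /16
Subnet mask = 255.255.0.0
Last octet of IP: 100
Last octet of mask: 0
Network last octet = 100 AND 0 = 0

0


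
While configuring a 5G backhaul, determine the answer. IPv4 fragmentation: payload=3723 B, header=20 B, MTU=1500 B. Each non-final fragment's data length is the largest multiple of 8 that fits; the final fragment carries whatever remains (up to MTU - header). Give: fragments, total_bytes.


Max data per non-final fragment = floor((MTU - header)/8)*8 = floor((1500 - 20)/8)*8 = floor(1480/8)*8 = 1480 B
Final fragment needs no 8-byte alignment: it can carry up to MTU - header = 1480 B
Non-final fragments needed = ceil((payload - 1480) / 1480) = ceil(2243/1480) = ceil(1.5155) = 2
Number of fragments = 2 + 1 = 3
Fragment sizes (data): 2 * 1480 B + 763 B (last, 763 <= 1480 OK)
Total bytes sent = payload + n_frags * header = 3723 + 3*20 = 3723 + 60 = 3783 B

3, 3783


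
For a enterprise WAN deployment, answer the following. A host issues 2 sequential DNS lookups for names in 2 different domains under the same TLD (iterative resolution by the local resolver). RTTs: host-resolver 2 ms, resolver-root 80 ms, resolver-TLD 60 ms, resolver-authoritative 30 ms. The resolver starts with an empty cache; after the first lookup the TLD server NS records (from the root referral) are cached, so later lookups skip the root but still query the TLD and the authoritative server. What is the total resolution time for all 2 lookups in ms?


Lookup 1 (cold cache): local + root + TLD + auth = 2 + 80 + 60 + 30 = 172 ms
Lookups 2..2 (TLD NS cached -> skip root; new domain -> still ask TLD and auth): local + TLD + auth = 2 + 60 + 30 = 92 ms each
Remaining 1 lookups: 1 * 92 = 92 ms
Total = 172 + 92 = 264 ms

264


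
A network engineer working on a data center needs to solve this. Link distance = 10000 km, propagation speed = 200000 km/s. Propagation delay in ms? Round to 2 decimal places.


Given: distance = 10000 km, speed = 200000 km/s
Delay = distance / speed = 10000 / 200000 seconds
Delay in ms = 10000 * 1000 / 200000
Delay = 50.0000 ms
Rounded to 2 dp = 50.00 ms

50.00


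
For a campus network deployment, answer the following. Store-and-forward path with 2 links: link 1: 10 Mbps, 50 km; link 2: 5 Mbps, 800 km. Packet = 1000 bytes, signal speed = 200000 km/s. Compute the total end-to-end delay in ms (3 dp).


Packet = 1000 bytes = 8000 bits. Store-and-forward: sum (t_trans + t_prop) per link.
Link 1: t_trans = 8000/(10*10^6) s = 0.8000 ms; t_prop = 50/200000 s = 0.2500 ms; subtotal = 1.0500 ms
Link 2: t_trans = 8000/(5*10^6) s = 1.6000 ms; t_prop = 800/200000 s = 4.0000 ms; subtotal = 5.6000 ms
End-to-end = 1.0500 + 5.6000 = 6.6500 ms -> 6.650 ms (3 dp)

6.650


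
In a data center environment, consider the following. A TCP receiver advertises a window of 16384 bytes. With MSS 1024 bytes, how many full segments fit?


Given: RWND = 16384 bytes, MSS = 1024 bytes
Full segments = floor(RWND / MSS)
Full segments = floor(16384 / 1024)
Full segments = floor(16.0) = 16

16


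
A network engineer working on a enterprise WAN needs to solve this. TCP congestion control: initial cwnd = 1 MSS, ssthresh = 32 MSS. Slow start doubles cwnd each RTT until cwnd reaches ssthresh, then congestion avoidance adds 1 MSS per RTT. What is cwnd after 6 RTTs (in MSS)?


RTT 0: cwnd = 1 MSS (initial)
RTT 1: cwnd = 2 MSS (slow start, doubled)
RTT 2: cwnd = 4 MSS (slow start, doubled)
RTT 3: cwnd = 8 MSS (slow start, doubled)
RTT 4: cwnd = 16 MSS (slow start, doubled)
RTT 5: cwnd = 32 MSS (slow start, doubled)
RTT 6: cwnd = 33 MSS (congestion avoidance, +1)

33


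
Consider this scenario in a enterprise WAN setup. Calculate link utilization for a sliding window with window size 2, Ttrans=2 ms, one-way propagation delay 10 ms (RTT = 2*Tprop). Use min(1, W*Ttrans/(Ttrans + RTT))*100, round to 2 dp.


Given: W = 2, Ttrans = 2 ms, RTT = 20 ms (= 2 * Tprop, Tprop = 10 ms)
Cycle time = Ttrans + RTT = 2 + 20 = 22 ms (first packet sent until its ACK returns)
W * Ttrans = 2 * 2 = 4 ms of sending per cycle
W * Ttrans / (Ttrans + RTT) = 4 / 22 = 0.181818
U = min(1, 0.181818) = 0.181818
U% = 18.18%

18.18


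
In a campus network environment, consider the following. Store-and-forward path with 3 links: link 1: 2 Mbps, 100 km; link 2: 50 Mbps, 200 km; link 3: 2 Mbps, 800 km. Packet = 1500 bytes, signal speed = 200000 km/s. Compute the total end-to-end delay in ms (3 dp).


Packet = 1500 bytes = 12000 bits. Store-and-forward: sum (t_trans + t_prop) per link.
Link 1: t_trans = 12000/(2*10^6) s = 6.0000 ms; t_prop = 100/200000 s = 0.5000 ms; subtotal = 6.5000 ms
Link 2: t_trans = 12000/(50*10^6) s = 0.2400 ms; t_prop = 200/200000 s = 1.0000 ms; subtotal = 1.2400 ms
Link 3: t_trans = 12000/(2*10^6) s = 6.0000 ms; t_prop = 800/200000 s = 4.0000 ms; subtotal = 10.0000 ms
End-to-end = 6.5000 + 1.2400 + 10.0000 = 17.7400 ms -> 17.740 ms (3 dp)

17.740


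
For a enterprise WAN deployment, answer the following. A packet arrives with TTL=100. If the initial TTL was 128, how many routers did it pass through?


Given: initial TTL = 128, received TTL = 100
Hops = initial TTL - received TTL
Hops = 128 - 100 = 28

28


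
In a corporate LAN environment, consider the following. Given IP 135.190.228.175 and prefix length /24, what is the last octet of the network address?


Given: IP = 135.190.228.175, prefix = /24
Subnet mask = 255.255.255.0
Last octet of IP: 175
Last octet of mask: 0
Network last octet = 175 AND 0 = 0

0


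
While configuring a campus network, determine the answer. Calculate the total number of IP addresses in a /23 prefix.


Given: CIDR prefix /23
Host bits = 32 - 23 = 9
Total addresses = 2^9 = 512

512


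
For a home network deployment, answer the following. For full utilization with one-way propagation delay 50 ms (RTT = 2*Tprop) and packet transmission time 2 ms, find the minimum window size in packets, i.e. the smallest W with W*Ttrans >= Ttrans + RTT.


Given: Ttrans = 2 ms, RTT = 100 ms (= 2 * Tprop, Tprop = 50 ms)
Time until first ACK returns = Ttrans + RTT = 2 + 100 = 102 ms
Need W * Ttrans >= Ttrans + RTT  ->  W >= (Ttrans + RTT) / Ttrans
(Ttrans + RTT) / Ttrans = 102 / 2 = 51
W_min = ceil(51) = 51

51


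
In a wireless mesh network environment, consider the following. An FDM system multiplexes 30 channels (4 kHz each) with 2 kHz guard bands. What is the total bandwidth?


Given: 30 channels, 4 kHz each, guard = 2 kHz
Channel bandwidth = 30 * 4 = 120 kHz
Guard bands = 29 gaps * 2 kHz = 58 kHz
Total = 120 + 58 = 178 kHz

178


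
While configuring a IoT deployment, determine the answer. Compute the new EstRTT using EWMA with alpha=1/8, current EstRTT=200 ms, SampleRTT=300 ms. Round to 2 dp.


Given: EstRTT = 200 ms, SampleRTT = 300 ms, alpha = 1/8
New EstRTT = (1 - alpha) * EstRTT + alpha * SampleRTT
(7/8) * 200 = 175
(1/8) * 300 = 37.5
New EstRTT = 175 + 37.5 = 212.5 ms -> 212.50 ms (2 dp)

212.50


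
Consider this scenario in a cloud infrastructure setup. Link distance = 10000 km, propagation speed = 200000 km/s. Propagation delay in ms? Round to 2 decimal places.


Given: distance = 10000 km, speed = 200000 km/s
Delay = distance / speed = 10000 / 200000 seconds
Delay in ms = 10000 * 1000 / 200000
Delay = 50.0000 ms
Rounded to 2 dp = 50.00 ms

50.00


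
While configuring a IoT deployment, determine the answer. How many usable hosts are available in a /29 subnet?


Given: subnet mask /29
Host bits = 32 - 29 = 3
Total addresses = 2^3 = 8
Usable hosts = 8 - 2 (network + broadcast) = 6

6


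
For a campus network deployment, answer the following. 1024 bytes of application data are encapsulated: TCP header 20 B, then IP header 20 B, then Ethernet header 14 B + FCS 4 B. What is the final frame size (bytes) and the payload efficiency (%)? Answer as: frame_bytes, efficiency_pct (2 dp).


TCP segment = 1024 + 20 = 1044 B
IP packet = 1044 + 20 = 1064 B
Ethernet frame = 1064 + 14 + 4 = 1082 B
Efficiency = app / frame = 1024 / 1082 = 0.946396 = 94.6396% -> 94.64% (2 dp)

1082, 94.64


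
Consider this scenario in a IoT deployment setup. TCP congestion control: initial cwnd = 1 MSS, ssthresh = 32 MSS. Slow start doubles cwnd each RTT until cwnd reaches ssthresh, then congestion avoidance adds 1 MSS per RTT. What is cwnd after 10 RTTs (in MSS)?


RTT 0: cwnd = 1 MSS (initial)
RTT 1: cwnd = 2 MSS (slow start, doubled)
RTT 2: cwnd = 4 MSS (slow start, doubled)
RTT 3: cwnd = 8 MSS (slow start, doubled)
RTT 4: cwnd = 16 MSS (slow start, doubled)
RTT 5: cwnd = 32 MSS (slow start, doubled)
RTT 6: cwnd = 33 MSS (congestion avoidance, +1)
RTT 7: cwnd = 34 MSS (congestion avoidance, +1)
RTT 8: cwnd = 35 MSS (congestion avoidance, +1)
RTT 9: cwnd = 36 MSS (congestion avoidance, +1)
RTT 10: cwnd = 37 MSS (congestion avoidance, +1)

37


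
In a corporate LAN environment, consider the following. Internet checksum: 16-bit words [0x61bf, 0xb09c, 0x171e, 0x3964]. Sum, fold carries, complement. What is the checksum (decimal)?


Given words: [0x61bf, 0xb09c, 0x171e, 0x3964]
Step 1: Sum all words
Raw sum = 25023 + 45212 + 5918 + 14692 = 90845
Step 2: Fold carry: (25309 + 1) = 25310
One's complement = ~25310 & 0xFFFF = 40225

40225


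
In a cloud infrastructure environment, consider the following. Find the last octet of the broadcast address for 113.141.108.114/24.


Given: IP = 113.141.108.114, prefix = /24
Host bits = 32 - 24 = 8
Network last octet = 114 AND mask = 0
Host part size = 2^8 - 1 = 255
Broadcast last octet = 0 OR 255 = 255

255


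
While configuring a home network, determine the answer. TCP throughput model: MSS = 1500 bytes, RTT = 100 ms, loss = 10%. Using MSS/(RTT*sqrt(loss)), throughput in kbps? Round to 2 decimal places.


Given: MSS = 1500 bytes, RTT = 100 ms, loss = 10%
RTT in seconds = 100 / 1000 = 0.1
Loss rate = 10% = 0.1
sqrt(loss) = sqrt(0.1) = 0.316227766017
Throughput (bytes/s) = 1500 / (0.1 * 0.316227766017) = 47434.1649
Throughput (kbps) = 47434.1649 * 8 / 1000 = 379.473319 -> 379.47 kbps (2 dp)

379.47


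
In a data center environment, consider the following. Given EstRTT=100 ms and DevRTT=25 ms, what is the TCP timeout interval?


Given: EstRTT = 100 ms, DevRTT = 25 ms
Timeout = EstRTT + 4 * DevRTT
4 * DevRTT = 4 * 25 = 100
Timeout = 100 + 100 = 200 ms

200


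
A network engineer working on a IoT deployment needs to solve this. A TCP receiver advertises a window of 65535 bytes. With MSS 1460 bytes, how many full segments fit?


Given: RWND = 65535 bytes, MSS = 1460 bytes
Full segments = floor(RWND / MSS)
Full segments = floor(65535 / 1460)
Full segments = floor(44.887) = 44

44


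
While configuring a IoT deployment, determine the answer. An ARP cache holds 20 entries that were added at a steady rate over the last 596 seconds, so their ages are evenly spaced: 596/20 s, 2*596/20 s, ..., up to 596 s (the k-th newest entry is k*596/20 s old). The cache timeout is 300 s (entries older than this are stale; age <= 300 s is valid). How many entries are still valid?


Ages are k * 596/20 s for k = 1..20 (spacing = 29.8000 s).
Entry k is valid iff k * 596/20 <= 300 iff k <= 20 * 300 / 596 = 10.0671
n_valid = floor(10.0671) = 10
(n_stale = 20 - 10 = 10)

10


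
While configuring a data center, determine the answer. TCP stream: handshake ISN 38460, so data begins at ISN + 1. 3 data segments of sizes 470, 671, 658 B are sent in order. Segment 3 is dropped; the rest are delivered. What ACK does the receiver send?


SYN uses sequence number 38460; first data byte = ISN + 1 = 38461.
Segment 1: SEQ = 38461, len = 470 B, covers [38461, 38930]
Segment 2: SEQ = 38931, len = 671 B, covers [38931, 39601]
Segment 3: SEQ = 39602, len = 658 B, covers [39602, 40259] [LOST]
In-order data received: bytes [38461, 39601] (segments 1..2).
Segment 3 missing -> gap begins at byte 39602.
Cumulative ACK = next expected in-order byte = 38461 + 470 + 671 = 39602

39602


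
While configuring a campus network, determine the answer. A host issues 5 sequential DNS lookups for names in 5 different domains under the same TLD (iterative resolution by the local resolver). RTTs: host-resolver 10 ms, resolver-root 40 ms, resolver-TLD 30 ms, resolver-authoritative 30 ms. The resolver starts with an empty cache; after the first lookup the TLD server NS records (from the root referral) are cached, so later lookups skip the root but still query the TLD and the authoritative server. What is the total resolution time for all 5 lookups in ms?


Lookup 1 (cold cache): local + root + TLD + auth = 10 + 40 + 30 + 30 = 110 ms
Lookups 2..5 (TLD NS cached -> skip root; new domain -> still ask TLD and auth): local + TLD + auth = 10 + 30 + 30 = 70 ms each
Remaining 4 lookups: 4 * 70 = 280 ms
Total = 110 + 280 = 390 ms

390


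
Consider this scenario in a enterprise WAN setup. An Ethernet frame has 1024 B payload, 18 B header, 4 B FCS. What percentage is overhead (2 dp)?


Given: payload = 1024 B, header = 18 B, trailer = 4 B
Overhead bytes = header + trailer = 18 + 4 = 22
Total frame = payload + overhead = 1024 + 22 = 1046
Overhead % = 22 / 1046 * 100 = 2.1033% -> 2.10% (2 dp)

2.10


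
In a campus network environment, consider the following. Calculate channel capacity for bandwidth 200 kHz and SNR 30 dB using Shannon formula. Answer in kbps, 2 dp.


Given: B = 200 kHz, SNR = 30 dB
SNR linear = 10^(30/10) = 1000
1 + SNR = 1001
log2(1001) = 9.9672262588
C = 200 * 1000 * 9.9672262588 = 1993445.2518 bps
C = 1993.445252 kbps -> 1993.45 kbps (2 dp)

1993.45


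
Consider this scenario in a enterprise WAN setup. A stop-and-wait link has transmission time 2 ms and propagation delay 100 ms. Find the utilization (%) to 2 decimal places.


Given: Ttrans = 2 ms, Tprop = 100 ms
RTT = 2 * Tprop = 2 * 100 = 200 ms
U = Ttrans / (Ttrans + RTT)
U = 2 / (2 + 200)
U = 2 / 202 = 0.009901
U% = 0.99%

0.99


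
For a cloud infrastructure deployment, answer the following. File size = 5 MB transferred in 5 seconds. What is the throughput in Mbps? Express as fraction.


Given: file = 5 MB, time = 5 s
File in Mb = 5 * 8 = 40 Mb
Throughput = 40 / 5 Mbps
Throughput = 8 Mbps

8


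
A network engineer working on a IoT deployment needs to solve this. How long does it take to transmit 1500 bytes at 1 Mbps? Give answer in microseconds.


Given: packet = 1500 bytes, bandwidth = 1 Mbps
Packet in bits = 1500 * 8 = 12000 bits
Bandwidth = 1 * 10^6 = 1000000 bps
Time = 12000 / 1000000 seconds
Time in us = 12000 * 10^6 / 1000000 = 12000

12000


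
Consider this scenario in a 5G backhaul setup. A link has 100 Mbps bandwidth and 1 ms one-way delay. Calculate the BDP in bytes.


Given: bandwidth = 100 Mbps, delay = 1 ms
BDP in bits = 100 * 10^6 * 1 / 1000
BDP in bits = 100000
BDP in bytes = 100000 / 8 = 12500

12500


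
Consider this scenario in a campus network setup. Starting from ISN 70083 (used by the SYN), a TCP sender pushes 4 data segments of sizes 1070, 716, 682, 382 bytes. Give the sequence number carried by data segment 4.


The SYN occupies sequence number ISN = 70083, so the first data byte is ISN + 1 = 70084.
SEQ of data segment i = (ISN + 1) + sum of payload sizes of segments 1..i-1.
Segment 1: SEQ = 70084, payload = 1070 bytes
Segment 2: SEQ = 71154, payload = 716 bytes
Segment 3: SEQ = 71870, payload = 682 bytes
Segment 4: SEQ = 72552, payload = 382 bytes
SEQ of segment 4 = 70084 + 1070 + 716 + 682 = 72552

72552


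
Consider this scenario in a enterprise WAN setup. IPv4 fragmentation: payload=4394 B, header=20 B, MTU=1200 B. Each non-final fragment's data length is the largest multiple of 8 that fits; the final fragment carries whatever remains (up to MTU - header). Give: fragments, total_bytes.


Max data per non-final fragment = floor((MTU - header)/8)*8 = floor((1200 - 20)/8)*8 = floor(1180/8)*8 = 1176 B
Final fragment needs no 8-byte alignment: it can carry up to MTU - header = 1180 B
Non-final fragments needed = ceil((payload - 1180) / 1176) = ceil(3214/1176) = ceil(2.7330) = 3
Number of fragments = 3 + 1 = 4
Fragment sizes (data): 3 * 1176 B + 866 B (last, 866 <= 1180 OK)
Total bytes sent = payload + n_frags * header = 4394 + 4*20 = 4394 + 80 = 4474 B

4, 4474


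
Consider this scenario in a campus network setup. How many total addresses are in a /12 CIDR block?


Given: CIDR prefix /12
Host bits = 32 - 12 = 20
Total addresses = 2^20 = 1048576

1048576


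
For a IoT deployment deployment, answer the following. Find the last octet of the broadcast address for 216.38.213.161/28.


Given: IP = 216.38.213.161, prefix = /28
Host bits = 32 - 28 = 4
Network last octet = 161 AND mask = 160
Host part size = 2^4 - 1 = 15
Broadcast last octet = 160 OR 15 = 175

175


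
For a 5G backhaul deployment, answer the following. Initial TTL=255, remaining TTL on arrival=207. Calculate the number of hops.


Given: initial TTL = 255, received TTL = 207
Hops = initial TTL - received TTL
Hops = 255 - 207 = 48

48


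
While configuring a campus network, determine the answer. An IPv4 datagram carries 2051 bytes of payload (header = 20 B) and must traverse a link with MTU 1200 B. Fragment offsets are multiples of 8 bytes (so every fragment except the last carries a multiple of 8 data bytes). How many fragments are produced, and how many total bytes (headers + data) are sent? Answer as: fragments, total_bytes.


Max data per non-final fragment = floor((MTU - header)/8)*8 = floor((1200 - 20)/8)*8 = floor(1180/8)*8 = 1176 B
Final fragment needs no 8-byte alignment: it can carry up to MTU - header = 1180 B
Non-final fragments needed = ceil((payload - 1180) / 1176) = ceil(871/1176) = ceil(0.7406) = 1
Number of fragments = 1 + 1 = 2
Fragment sizes (data): 1 * 1176 B + 875 B (last, 875 <= 1180 OK)
Total bytes sent = payload + n_frags * header = 2051 + 2*20 = 2051 + 40 = 2091 B

2, 2091


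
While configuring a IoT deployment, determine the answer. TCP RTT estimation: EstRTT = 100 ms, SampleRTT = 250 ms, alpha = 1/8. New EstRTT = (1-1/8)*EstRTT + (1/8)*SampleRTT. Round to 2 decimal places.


Given: EstRTT = 100 ms, SampleRTT = 250 ms, alpha = 1/8
New EstRTT = (1 - alpha) * EstRTT + alpha * SampleRTT
(7/8) * 100 = 87.5
(1/8) * 250 = 31.25
New EstRTT = 87.5 + 31.25 = 118.75 ms -> 118.75 ms (2 dp)

118.75


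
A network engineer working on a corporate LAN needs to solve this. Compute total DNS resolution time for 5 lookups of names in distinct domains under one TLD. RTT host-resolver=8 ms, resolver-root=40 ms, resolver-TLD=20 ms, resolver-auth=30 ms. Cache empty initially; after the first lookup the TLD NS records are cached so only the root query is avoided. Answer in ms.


Lookup 1 (cold cache): local + root + TLD + auth = 8 + 40 + 20 + 30 = 98 ms
Lookups 2..5 (TLD NS cached -> skip root; new domain -> still ask TLD and auth): local + TLD + auth = 8 + 20 + 30 = 58 ms each
Remaining 4 lookups: 4 * 58 = 232 ms
Total = 98 + 232 = 330 ms

330
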